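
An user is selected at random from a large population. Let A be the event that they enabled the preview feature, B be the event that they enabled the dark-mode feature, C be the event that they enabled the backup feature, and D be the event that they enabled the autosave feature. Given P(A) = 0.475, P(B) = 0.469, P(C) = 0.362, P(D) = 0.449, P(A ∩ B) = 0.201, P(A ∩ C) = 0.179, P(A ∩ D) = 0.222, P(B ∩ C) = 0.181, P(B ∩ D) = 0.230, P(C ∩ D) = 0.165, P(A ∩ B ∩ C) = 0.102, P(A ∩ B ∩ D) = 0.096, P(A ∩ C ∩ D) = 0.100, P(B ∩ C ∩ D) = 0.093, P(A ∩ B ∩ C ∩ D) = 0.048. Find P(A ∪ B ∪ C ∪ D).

0.920

By inclusion–exclusion:
P(A ∪ B ∪ C ∪ D) = 0.475 + 0.469 + 0.362 + 0.449 − 0.201 − 0.179 − 0.222 − 0.181 − 0.230 − 0.165 + 0.102 + 0.096 + 0.100 + 0.093 − 0.048 = 0.920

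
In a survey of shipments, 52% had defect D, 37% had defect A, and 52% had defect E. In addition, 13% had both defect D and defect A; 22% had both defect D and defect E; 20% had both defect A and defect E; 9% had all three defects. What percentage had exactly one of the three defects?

58%

By inclusion–exclusion (exactly-one form):
P(exactly one) = 52 + 37 + 52 − 2·13 − 2·22 − 2·20 + 3·9 = 58%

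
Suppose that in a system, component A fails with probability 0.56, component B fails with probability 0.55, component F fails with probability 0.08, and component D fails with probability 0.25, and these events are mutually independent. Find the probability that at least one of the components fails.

0.86338

P(none) = (1 − 0.56) × (1 − 0.55) × (1 − 0.08) × (1 − 0.25) = 0.44 × 0.45 × 0.92 × 0.75 = 0.13662
P(at least one) = 1 − 0.13662 = 0.86338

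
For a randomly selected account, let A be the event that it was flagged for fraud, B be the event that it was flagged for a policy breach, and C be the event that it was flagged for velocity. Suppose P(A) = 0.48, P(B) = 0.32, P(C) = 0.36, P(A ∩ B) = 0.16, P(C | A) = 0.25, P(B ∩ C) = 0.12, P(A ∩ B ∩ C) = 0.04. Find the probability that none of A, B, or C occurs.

0.20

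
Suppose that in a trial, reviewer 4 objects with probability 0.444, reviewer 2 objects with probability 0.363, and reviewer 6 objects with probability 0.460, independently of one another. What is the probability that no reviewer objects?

0.19125288

Since the events are independent, P(none) is the product of the individual non-occurrence probabilities.
P(none) = (1 − 0.444) × (1 − 0.363) × (1 − 0.460) = 0.556 × 0.637 × 0.540 = 0.19125288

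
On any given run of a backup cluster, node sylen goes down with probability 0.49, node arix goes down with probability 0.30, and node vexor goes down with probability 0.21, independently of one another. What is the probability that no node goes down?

Since the events are independent, P(none) is the product of the individual non-occurrence probabilities.
P(none) = (1 − 0.49) × (1 − 0.30) × (1 − 0.21) = 0.51 × 0.70 × 0.79 = 0.28203

0.28203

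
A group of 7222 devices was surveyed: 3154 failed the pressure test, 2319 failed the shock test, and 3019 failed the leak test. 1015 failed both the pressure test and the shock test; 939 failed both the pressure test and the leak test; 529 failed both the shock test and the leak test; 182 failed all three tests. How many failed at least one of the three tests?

6191

By inclusion–exclusion:
|at least one| = 3154 + 2319 + 3019 − 1015 − 939 − 529 + 182 = 6191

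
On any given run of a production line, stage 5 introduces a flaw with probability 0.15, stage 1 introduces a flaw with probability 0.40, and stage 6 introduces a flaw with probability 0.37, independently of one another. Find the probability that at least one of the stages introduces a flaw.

0.6787

Since the events are independent, P(none) is the product of the individual non-occurrence probabilities.
P(none) = (1 − 0.15) × (1 − 0.40) × (1 − 0.37) = 0.85 × 0.60 × 0.63 = 0.3213
P(at least one) = 1 − 0.3213 = 0.6787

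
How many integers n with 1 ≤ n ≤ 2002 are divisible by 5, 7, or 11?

754

Apply inclusion-exclusion:
400 + 286 + 182 − 57 − 36 − 26 + 5 = 754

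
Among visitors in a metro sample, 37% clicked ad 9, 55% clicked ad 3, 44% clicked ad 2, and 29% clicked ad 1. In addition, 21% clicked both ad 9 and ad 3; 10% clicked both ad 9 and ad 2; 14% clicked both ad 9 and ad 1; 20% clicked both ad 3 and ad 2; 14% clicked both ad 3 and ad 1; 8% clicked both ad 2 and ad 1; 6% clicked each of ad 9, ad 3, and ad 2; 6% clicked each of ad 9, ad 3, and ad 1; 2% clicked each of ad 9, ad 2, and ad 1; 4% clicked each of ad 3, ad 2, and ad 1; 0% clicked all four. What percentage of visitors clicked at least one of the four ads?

96%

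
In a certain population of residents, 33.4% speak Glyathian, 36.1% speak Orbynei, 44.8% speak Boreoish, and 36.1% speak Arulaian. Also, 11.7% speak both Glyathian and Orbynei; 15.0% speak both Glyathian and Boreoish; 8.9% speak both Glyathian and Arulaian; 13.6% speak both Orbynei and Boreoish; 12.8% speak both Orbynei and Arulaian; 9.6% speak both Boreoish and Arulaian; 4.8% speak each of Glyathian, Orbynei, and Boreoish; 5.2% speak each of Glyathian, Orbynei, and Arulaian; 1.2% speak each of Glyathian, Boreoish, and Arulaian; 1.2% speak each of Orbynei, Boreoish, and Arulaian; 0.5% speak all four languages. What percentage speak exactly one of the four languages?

42.4%

By inclusion–exclusion (exactly-one form):
P(exactly one) = 33.4 + 36.1 + 44.8 + 36.1 − 2·11.7 − 2·15.0 − 2·8.9 − 2·13.6 − 2·12.8 − 2·9.6 + 3·4.8 + 3·5.2 + 3·1.2 + 3·1.2 − 4·0.5 = 42.4%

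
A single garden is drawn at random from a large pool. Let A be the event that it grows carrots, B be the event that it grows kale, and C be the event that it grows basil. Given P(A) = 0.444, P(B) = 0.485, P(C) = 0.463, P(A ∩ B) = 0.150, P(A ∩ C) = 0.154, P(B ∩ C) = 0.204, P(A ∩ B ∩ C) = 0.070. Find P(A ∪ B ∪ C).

0.954

Using inclusion–exclusion:
P(A ∪ B ∪ C) = 0.444 + 0.485 + 0.463 − 0.150 − 0.154 − 0.204 + 0.070 = 0.954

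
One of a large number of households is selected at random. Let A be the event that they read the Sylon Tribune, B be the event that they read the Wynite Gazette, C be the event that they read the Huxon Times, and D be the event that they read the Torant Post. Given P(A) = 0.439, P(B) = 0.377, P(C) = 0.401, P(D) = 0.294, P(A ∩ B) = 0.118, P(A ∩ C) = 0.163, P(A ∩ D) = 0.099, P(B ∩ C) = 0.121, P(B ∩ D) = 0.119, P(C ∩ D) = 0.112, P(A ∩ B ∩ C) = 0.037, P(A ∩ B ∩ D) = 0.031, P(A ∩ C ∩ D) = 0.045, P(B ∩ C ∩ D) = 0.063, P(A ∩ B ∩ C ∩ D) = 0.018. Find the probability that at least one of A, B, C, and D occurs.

0.937

P(A ∪ B ∪ C ∪ D) = 0.439 + 0.377 + 0.401 + 0.294 − 0.118 − 0.163 − 0.099 − 0.121 − 0.119 − 0.112 + 0.037 + 0.031 + 0.045 + 0.063 − 0.018 = 0.937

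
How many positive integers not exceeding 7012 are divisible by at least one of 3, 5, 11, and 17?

3812

floor(7012/3) + floor(7012/5) + floor(7012/11) + floor(7012/17) − floor(7012/15) − floor(7012/33) − floor(7012/51) − floor(7012/55) − floor(7012/85) − floor(7012/187) + floor(7012/165) + floor(7012/255) + floor(7012/561) + floor(7012/935) − floor(7012/2805) = 2337 + 1402 + 637 + 412 − 467 − 212 − 137 − 127 − 82 − 37 + 42 + 27 + 12 + 7 − 2 = 3812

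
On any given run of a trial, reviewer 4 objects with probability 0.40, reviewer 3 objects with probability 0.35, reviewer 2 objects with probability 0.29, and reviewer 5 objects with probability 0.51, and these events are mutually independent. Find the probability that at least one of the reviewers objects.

Independence gives P(none) = ∏(1 − pᵢ).
P(none) = (1 − 0.40) × (1 − 0.35) × (1 − 0.29) × (1 − 0.51) = 0.60 × 0.65 × 0.71 × 0.49 = 0.135681
P(at least one) = 1 − 0.135681 = 0.864319

0.864319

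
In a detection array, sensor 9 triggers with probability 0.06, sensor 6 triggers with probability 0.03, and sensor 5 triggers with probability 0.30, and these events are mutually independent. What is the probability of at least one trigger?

Since the events are independent, P(none) is the product of the individual non-occurrence probabilities.
P(none) = (1 − 0.06) × (1 − 0.03) × (1 − 0.30) = 0.94 × 0.97 × 0.70 = 0.63826
P(at least one) = 1 − 0.63826 = 0.36174

0.36174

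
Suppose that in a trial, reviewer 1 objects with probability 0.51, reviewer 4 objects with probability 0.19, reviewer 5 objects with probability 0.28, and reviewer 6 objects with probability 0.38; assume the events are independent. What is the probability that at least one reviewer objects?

P(none) = (1 − 0.51) × (1 − 0.19) × (1 − 0.28) × (1 − 0.38) = 0.49 × 0.81 × 0.72 × 0.62 = 0.17717616
P(at least one) = 1 − 0.17717616 = 0.82282384

0.82282384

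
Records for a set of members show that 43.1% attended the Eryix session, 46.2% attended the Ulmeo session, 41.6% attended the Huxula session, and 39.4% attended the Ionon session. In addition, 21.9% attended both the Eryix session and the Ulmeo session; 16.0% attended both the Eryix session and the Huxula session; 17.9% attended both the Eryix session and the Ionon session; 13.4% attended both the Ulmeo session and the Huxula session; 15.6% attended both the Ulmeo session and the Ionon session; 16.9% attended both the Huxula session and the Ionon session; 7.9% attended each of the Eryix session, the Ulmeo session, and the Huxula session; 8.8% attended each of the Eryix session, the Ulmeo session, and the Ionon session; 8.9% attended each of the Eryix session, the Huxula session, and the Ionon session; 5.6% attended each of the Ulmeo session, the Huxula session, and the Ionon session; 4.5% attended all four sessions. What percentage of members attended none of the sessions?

By inclusion-exclusion,
P(at least one) = 43.1 + 46.2 + 41.6 + 39.4 − 21.9 − 16.0 − 17.9 − 13.4 − 15.6 − 16.9 + 7.9 + 8.8 + 8.9 + 5.6 − 4.5 = 95.3%
P(none) = 100% − 95.3% = 4.7%

4.7%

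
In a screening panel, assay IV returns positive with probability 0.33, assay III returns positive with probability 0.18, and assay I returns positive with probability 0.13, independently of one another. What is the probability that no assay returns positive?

0.477978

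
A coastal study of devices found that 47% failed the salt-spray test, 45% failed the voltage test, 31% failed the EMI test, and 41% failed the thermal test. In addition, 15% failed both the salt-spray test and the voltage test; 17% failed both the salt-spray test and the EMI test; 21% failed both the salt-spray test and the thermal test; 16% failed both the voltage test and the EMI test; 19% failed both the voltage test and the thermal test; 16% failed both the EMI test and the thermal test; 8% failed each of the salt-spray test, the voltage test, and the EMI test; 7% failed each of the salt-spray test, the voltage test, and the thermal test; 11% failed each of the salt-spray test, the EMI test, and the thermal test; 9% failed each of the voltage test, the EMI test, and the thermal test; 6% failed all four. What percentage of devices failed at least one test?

By inclusion–exclusion:
P(≥1) = 47 + 45 + 31 + 41 − 15 − 17 − 21 − 16 − 19 − 16 + 8 + 7 + 11 + 9 − 6 = 89%

89%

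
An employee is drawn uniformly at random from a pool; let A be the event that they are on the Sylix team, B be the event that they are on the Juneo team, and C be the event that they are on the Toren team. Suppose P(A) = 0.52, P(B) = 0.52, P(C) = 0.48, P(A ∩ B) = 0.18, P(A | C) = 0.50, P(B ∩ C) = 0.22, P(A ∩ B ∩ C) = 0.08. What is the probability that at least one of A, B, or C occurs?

0.96

P(A ∩ C) = P(C)·P(A|C) = 0.48 × 0.50 = 0.24
Inclusion–exclusion gives
P(A ∪ B ∪ C) = 0.52 + 0.52 + 0.48 − 0.18 − 0.24 − 0.22 + 0.08 = 0.96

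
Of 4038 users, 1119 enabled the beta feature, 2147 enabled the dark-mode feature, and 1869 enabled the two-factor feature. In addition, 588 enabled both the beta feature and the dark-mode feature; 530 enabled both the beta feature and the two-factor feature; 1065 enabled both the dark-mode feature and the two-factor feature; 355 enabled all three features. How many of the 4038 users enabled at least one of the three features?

3307

Apply inclusion-exclusion:
|union| = 1119 + 2147 + 1869 − 588 − 530 − 1065 + 355 = 3307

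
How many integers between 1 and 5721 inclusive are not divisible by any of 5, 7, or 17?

3693

⌊5721/5⌋ + ⌊5721/7⌋ + ⌊5721/17⌋ − ⌊5721/35⌋ − ⌊5721/85⌋ − ⌊5721/119⌋ + ⌊5721/595⌋ = 1144 + 817 + 336 − 163 − 67 − 48 + 9 = 2028
5721 − 2028 = 3693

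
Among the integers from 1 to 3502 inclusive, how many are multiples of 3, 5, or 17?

1167 + 700 + 206 − 233 − 68 − 41 + 13 = 1744

1744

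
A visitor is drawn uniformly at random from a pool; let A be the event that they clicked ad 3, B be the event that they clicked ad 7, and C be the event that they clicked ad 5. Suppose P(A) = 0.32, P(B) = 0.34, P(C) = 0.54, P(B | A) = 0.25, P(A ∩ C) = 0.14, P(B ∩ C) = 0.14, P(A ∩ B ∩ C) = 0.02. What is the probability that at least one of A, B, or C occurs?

P(A ∩ B) = P(A)·P(B|A) = 0.32 × 0.25 = 0.08
By inclusion-exclusion,
P(A ∪ B ∪ C) = 0.32 + 0.34 + 0.54 − 0.08 − 0.14 − 0.14 + 0.02 = 0.86

0.86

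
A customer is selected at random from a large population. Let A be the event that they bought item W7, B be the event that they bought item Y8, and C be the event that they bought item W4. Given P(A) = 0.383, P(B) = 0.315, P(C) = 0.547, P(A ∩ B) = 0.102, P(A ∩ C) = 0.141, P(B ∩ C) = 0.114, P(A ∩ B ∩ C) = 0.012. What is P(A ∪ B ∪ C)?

By inclusion-exclusion,
P(A ∪ B ∪ C) = 0.383 + 0.315 + 0.547 − 0.102 − 0.141 − 0.114 + 0.012 = 0.900

0.900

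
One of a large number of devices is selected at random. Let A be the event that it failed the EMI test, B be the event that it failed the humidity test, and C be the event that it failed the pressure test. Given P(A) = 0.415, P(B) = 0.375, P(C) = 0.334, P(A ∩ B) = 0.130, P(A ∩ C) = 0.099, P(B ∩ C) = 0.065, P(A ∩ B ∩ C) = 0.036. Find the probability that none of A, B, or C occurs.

0.134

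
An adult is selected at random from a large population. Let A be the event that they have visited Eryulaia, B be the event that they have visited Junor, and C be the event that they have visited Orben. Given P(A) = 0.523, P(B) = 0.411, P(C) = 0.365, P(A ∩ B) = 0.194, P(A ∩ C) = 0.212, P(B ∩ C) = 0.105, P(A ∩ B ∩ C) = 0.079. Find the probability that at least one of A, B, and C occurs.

0.867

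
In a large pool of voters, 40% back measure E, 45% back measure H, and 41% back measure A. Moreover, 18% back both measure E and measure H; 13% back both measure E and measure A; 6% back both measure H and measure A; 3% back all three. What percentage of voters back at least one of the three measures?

92%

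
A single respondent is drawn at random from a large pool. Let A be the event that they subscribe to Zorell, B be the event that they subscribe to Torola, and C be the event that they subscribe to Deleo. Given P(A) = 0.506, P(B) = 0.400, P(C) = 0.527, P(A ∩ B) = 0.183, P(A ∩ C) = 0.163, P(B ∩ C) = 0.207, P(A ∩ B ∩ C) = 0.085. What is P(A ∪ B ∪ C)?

0.965

Apply inclusion-exclusion:
P(A ∪ B ∪ C) = 0.506 + 0.400 + 0.527 − 0.183 − 0.163 − 0.207 + 0.085 = 0.965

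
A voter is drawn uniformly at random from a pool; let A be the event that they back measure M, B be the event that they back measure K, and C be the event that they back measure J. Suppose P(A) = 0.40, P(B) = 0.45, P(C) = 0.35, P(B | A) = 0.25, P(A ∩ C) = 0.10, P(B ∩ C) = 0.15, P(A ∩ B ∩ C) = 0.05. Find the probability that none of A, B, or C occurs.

0.10

P(A ∩ B) = P(A)·P(B|A) = 0.40 × 0.25 = 0.10
Using inclusion–exclusion:
P(A ∪ B ∪ C) = 0.40 + 0.45 + 0.35 − 0.10 − 0.10 − 0.15 + 0.05 = 0.90
P(none) = 1 − 0.90 = 0.10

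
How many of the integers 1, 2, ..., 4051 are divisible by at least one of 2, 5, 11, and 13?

2025 + 810 + 368 + 311 − 405 − 184 − 155 − 73 − 62 − 28 + 36 + 31 + 14 + 5 − 2 = 2691

2691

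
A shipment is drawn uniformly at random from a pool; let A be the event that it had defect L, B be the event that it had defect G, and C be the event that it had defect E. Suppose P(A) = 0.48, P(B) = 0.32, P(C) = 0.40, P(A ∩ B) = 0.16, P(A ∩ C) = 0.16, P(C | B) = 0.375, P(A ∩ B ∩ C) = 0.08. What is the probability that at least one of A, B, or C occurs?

0.84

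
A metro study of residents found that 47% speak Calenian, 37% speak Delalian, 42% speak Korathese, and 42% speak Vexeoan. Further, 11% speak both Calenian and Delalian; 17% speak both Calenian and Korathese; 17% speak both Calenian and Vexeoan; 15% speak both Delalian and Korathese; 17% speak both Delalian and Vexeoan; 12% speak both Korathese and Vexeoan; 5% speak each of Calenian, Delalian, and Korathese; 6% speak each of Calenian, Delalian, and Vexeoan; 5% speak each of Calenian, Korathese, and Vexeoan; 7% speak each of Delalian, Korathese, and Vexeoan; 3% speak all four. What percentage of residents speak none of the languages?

P(≥1) = 47 + 37 + 42 + 42 − 11 − 17 − 17 − 15 − 17 − 12 + 5 + 6 + 5 + 7 − 3 = 99%
P(none) = 100% − 99% = 1%

1%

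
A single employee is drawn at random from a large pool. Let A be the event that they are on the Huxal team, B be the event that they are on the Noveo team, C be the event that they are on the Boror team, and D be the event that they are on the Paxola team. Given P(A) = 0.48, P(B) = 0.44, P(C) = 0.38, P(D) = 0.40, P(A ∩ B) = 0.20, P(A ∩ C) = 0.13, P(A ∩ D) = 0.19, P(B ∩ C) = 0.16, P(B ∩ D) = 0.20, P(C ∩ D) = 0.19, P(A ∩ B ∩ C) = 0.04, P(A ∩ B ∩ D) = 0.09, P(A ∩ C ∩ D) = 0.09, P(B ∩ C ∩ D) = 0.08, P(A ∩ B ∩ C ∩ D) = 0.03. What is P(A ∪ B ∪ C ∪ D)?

Using inclusion–exclusion:
P(A ∪ B ∪ C ∪ D) = 0.48 + 0.44 + 0.38 + 0.40 − 0.20 − 0.13 − 0.19 − 0.16 − 0.20 − 0.19 + 0.04 + 0.09 + 0.09 + 0.08 − 0.03 = 0.90

0.90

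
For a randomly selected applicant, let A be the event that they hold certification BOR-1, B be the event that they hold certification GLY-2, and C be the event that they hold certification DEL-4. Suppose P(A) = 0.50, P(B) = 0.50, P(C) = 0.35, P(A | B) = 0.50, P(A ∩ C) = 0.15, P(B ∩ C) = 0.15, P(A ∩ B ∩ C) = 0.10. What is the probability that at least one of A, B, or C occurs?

0.90

P(A ∩ B) = P(B)·P(A|B) = 0.50 × 0.50 = 0.25
By inclusion–exclusion:
P(A ∪ B ∪ C) = 0.50 + 0.50 + 0.35 − 0.25 − 0.15 − 0.15 + 0.10 = 0.90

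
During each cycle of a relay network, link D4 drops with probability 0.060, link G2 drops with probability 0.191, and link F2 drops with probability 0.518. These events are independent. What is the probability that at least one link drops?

0.63345828

P(none) = (1 − 0.060) × (1 − 0.191) × (1 − 0.518) = 0.940 × 0.809 × 0.482 = 0.36654172
P(at least one) = 1 − 0.36654172 = 0.63345828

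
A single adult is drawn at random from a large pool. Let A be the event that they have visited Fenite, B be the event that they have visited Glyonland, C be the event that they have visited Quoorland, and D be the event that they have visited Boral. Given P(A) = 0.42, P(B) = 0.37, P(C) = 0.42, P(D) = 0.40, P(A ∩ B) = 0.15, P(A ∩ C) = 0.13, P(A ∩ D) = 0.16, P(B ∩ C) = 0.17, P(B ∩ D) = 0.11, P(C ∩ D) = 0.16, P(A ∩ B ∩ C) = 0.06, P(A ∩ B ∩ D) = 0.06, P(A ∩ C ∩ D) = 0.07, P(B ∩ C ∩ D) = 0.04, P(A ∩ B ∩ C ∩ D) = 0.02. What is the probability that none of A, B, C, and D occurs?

Apply inclusion-exclusion:
P(A ∪ B ∪ C ∪ D) = 0.42 + 0.37 + 0.42 + 0.40 − 0.15 − 0.13 − 0.16 − 0.17 − 0.11 − 0.16 + 0.06 + 0.06 + 0.07 + 0.04 − 0.02 = 0.94
P(none) = 1 − 0.94 = 0.06

0.06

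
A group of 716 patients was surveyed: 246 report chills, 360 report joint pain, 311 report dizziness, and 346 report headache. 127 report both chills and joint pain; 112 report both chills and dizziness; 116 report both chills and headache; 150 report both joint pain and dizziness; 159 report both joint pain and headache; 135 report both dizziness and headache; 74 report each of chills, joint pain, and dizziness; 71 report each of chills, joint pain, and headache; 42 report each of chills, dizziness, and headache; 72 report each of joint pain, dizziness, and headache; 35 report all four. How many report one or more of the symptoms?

Apply inclusion-exclusion:
|union| = 246 + 360 + 311 + 346 − 127 − 112 − 116 − 150 − 159 − 135 + 74 + 71 + 42 + 72 − 35 = 688

688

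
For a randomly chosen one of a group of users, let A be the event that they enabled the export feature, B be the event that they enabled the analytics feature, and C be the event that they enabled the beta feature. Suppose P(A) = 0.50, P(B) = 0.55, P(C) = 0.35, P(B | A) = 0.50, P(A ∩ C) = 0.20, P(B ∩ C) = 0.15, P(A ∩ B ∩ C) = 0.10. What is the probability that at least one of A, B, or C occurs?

P(A ∩ B) = P(A)·P(B|A) = 0.50 × 0.50 = 0.25
Using inclusion–exclusion:
P(A ∪ B ∪ C) = 0.50 + 0.55 + 0.35 − 0.25 − 0.20 − 0.15 + 0.10 = 0.90

0.90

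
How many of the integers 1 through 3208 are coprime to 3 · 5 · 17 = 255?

By inclusion–exclusion:
⌊3208/3⌋ + ⌊3208/5⌋ + ⌊3208/17⌋ − ⌊3208/15⌋ − ⌊3208/51⌋ − ⌊3208/85⌋ + ⌊3208/255⌋ = 1069 + 641 + 188 − 213 − 62 − 37 + 12 = 1598
3208 − 1598 = 1610

1610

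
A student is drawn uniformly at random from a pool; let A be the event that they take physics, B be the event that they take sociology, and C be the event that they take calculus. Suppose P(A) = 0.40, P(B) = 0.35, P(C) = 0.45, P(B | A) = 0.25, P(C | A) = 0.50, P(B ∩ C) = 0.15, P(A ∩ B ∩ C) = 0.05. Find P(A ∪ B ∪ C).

P(A ∩ B) = P(A)·P(B|A) = 0.40 × 0.25 = 0.10
P(A ∩ C) = P(A)·P(C|A) = 0.40 × 0.50 = 0.20
P(A ∪ B ∪ C) = 0.40 + 0.35 + 0.45 − 0.10 − 0.20 − 0.15 + 0.05 = 0.80

0.80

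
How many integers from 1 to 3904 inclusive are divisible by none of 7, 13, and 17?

2907

Using inclusion–exclusion:
⌊3904/7⌋ + ⌊3904/13⌋ + ⌊3904/17⌋ − ⌊3904/91⌋ − ⌊3904/119⌋ − ⌊3904/221⌋ + ⌊3904/1547⌋ = 557 + 300 + 229 − 42 − 32 − 17 + 2 = 997
3904 − 997 = 2907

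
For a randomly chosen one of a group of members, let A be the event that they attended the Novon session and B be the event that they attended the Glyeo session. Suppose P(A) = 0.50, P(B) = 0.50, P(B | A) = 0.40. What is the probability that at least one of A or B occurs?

P(A ∩ B) = P(A)·P(B|A) = 0.50 × 0.40 = 0.20
P(A ∪ B) = 0.50 + 0.50 − 0.20 = 0.80

0.80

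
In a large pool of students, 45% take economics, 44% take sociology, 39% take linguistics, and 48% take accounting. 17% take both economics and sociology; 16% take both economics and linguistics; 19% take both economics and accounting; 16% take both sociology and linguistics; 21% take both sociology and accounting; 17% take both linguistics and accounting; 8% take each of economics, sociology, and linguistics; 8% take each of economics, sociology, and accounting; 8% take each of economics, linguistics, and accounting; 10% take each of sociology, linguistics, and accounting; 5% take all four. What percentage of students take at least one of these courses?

By inclusion–exclusion:
P(union) = 45 + 44 + 39 + 48 − 17 − 16 − 19 − 16 − 21 − 17 + 8 + 8 + 8 + 10 − 5 = 99%

99%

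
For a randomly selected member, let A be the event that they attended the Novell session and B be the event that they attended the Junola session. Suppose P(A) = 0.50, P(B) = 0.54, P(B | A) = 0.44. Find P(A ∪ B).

P(A ∩ B) = P(A)·P(B|A) = 0.50 × 0.44 = 0.22
Using inclusion–exclusion:
P(A ∪ B) = 0.50 + 0.54 − 0.22 = 0.82

0.82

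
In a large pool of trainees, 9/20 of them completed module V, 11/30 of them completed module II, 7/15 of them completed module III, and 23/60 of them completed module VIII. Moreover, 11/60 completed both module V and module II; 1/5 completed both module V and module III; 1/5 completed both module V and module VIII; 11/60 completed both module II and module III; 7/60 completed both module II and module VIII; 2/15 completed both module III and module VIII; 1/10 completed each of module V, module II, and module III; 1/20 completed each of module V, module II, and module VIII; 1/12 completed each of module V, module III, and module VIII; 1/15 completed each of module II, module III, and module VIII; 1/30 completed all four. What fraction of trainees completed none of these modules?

1/12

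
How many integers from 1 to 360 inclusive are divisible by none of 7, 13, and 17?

floor(360/7) + floor(360/13) + floor(360/17) − floor(360/91) − floor(360/119) − floor(360/221) + floor(360/1547) = 51 + 27 + 21 − 3 − 3 − 1 + 0 = 92
360 − 92 = 268

268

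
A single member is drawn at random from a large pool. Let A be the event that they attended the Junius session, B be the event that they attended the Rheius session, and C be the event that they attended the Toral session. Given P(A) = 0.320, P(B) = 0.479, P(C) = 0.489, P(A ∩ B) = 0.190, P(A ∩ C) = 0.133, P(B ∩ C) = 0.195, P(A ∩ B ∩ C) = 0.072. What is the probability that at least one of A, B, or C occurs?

P(A ∪ B ∪ C) = 0.320 + 0.479 + 0.489 − 0.190 − 0.133 − 0.195 + 0.072 = 0.842

0.842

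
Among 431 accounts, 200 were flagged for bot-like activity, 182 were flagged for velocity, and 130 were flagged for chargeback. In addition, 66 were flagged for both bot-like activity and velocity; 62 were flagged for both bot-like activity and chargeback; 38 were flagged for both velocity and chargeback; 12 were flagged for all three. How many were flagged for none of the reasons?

73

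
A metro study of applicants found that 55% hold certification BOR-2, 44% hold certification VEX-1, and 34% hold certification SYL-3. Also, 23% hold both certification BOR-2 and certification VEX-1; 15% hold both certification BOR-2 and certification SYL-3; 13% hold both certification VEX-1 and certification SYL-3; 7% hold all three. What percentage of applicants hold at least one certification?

P(≥1) = 55 + 44 + 34 − 23 − 15 − 13 + 7 = 89%

89%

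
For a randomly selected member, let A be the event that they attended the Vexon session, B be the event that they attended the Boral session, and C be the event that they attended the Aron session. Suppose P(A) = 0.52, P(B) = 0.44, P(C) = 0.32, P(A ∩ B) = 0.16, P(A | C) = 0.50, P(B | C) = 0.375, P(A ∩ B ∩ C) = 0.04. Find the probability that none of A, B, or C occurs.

0.12

P(A ∩ C) = P(C)·P(A|C) = 0.32 × 0.50 = 0.16
P(B ∩ C) = P(C)·P(B|C) = 0.32 × 0.375 = 0.12
Using inclusion–exclusion:
P(A ∪ B ∪ C) = 0.52 + 0.44 + 0.32 − 0.16 − 0.16 − 0.12 + 0.04 = 0.88
P(none) = 1 − 0.88 = 0.12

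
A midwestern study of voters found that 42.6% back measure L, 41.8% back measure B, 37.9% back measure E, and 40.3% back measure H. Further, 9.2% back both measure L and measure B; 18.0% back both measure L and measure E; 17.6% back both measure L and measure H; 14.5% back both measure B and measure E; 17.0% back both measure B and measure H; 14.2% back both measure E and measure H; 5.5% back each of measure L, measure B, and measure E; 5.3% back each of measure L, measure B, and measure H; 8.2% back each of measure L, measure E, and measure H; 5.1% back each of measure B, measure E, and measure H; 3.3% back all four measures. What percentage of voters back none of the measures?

7.1%

By inclusion-exclusion,
P(union) = 42.6 + 41.8 + 37.9 + 40.3 − 9.2 − 18.0 − 17.6 − 14.5 − 17.0 − 14.2 + 5.5 + 5.3 + 8.2 + 5.1 − 3.3 = 92.9%
P(none) = 100% − 92.9% = 7.1%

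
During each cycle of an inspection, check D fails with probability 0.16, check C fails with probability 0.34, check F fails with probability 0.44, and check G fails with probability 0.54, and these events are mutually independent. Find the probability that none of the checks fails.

0.14281344

Since the events are independent, P(none) is the product of the individual non-occurrence probabilities.
P(none) = (1 − 0.16) × (1 − 0.34) × (1 − 0.44) × (1 − 0.54) = 0.84 × 0.66 × 0.56 × 0.46 = 0.14281344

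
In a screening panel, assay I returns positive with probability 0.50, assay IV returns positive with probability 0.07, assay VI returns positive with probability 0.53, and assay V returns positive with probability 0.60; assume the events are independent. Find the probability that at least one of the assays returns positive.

0.91258

P(none) = (1 − 0.50) × (1 − 0.07) × (1 − 0.53) × (1 − 0.60) = 0.50 × 0.93 × 0.47 × 0.40 = 0.08742
P(at least one) = 1 − 0.08742 = 0.91258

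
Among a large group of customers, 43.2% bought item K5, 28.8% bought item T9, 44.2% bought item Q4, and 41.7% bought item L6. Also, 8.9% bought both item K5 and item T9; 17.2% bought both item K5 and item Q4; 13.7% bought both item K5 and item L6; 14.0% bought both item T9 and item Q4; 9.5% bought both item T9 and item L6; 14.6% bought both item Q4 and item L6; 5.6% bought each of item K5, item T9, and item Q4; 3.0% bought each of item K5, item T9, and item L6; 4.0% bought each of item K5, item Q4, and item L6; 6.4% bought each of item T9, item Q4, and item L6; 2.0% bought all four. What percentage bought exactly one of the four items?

By inclusion–exclusion (exactly-one form):
P(exactly one) = 43.2 + 28.8 + 44.2 + 41.7 − 2·8.9 − 2·17.2 − 2·13.7 − 2·14.0 − 2·9.5 − 2·14.6 + 3·5.6 + 3·3.0 + 3·4.0 + 3·6.4 − 4·2.0 = 51.1%

51.1%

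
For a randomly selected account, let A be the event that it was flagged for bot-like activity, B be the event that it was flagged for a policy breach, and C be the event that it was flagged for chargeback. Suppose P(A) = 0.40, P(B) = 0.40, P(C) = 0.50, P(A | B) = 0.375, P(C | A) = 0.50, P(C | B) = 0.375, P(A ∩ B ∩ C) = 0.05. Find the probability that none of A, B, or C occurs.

0.15

P(A ∩ B) = P(B)·P(A|B) = 0.40 × 0.375 = 0.15
P(A ∩ C) = P(A)·P(C|A) = 0.40 × 0.50 = 0.20
P(B ∩ C) = P(B)·P(C|B) = 0.40 × 0.375 = 0.15
By inclusion–exclusion:
P(A ∪ B ∪ C) = 0.40 + 0.40 + 0.50 − 0.15 − 0.20 − 0.15 + 0.05 = 0.85
P(none) = 1 − 0.85 = 0.15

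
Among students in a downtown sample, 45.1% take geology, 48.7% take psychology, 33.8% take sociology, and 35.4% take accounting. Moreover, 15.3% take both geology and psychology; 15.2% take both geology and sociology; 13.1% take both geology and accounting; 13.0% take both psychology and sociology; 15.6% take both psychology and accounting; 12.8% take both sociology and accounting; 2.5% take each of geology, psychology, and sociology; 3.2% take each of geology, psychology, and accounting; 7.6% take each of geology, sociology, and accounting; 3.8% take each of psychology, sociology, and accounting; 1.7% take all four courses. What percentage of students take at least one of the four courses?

93.4%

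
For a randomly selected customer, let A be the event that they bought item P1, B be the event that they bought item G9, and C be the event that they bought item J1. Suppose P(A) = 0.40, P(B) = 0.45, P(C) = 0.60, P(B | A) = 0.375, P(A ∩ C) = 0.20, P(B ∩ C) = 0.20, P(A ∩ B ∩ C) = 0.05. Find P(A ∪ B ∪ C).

0.95

P(A ∩ B) = P(A)·P(B|A) = 0.40 × 0.375 = 0.15
By inclusion–exclusion:
P(A ∪ B ∪ C) = 0.40 + 0.45 + 0.60 − 0.15 − 0.20 − 0.20 + 0.05 = 0.95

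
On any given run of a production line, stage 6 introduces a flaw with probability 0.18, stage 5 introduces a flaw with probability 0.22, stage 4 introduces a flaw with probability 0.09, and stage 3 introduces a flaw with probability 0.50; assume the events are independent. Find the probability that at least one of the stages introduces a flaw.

0.708982

P(none) = (1 − 0.18) × (1 − 0.22) × (1 − 0.09) × (1 − 0.50) = 0.82 × 0.78 × 0.91 × 0.50 = 0.291018
P(at least one) = 1 − 0.291018 = 0.708982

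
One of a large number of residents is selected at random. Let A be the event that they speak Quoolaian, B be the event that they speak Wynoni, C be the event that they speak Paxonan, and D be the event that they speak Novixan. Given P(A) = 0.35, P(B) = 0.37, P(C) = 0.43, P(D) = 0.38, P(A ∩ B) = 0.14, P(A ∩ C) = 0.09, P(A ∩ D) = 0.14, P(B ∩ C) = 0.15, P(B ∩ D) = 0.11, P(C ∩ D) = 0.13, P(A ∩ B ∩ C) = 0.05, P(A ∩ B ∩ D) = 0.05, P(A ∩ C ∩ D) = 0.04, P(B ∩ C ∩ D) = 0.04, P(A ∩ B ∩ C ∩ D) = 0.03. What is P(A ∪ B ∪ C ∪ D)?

0.92

Using inclusion–exclusion:
P(A ∪ B ∪ C ∪ D) = 0.35 + 0.37 + 0.43 + 0.38 − 0.14 − 0.09 − 0.14 − 0.15 − 0.11 − 0.13 + 0.05 + 0.05 + 0.04 + 0.04 − 0.03 = 0.92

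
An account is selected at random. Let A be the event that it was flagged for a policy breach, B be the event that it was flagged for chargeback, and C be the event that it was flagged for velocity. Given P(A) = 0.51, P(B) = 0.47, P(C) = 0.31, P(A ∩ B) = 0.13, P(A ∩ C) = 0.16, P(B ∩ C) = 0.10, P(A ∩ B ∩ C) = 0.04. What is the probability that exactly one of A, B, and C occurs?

Using the inclusion–exclusion count for exactly one event:
P(exactly one) = 0.51 + 0.47 + 0.31 − 2·0.13 − 2·0.16 − 2·0.10 + 3·0.04 = 0.63

0.63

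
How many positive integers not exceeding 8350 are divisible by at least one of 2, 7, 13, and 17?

5241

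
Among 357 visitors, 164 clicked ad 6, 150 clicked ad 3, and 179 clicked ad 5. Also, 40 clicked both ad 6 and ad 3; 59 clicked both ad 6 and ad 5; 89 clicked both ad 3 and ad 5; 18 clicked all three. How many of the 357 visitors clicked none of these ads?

Apply inclusion-exclusion:
|at least one| = 164 + 150 + 179 − 40 − 59 − 89 + 18 = 323
None: 357 − 323 = 34

34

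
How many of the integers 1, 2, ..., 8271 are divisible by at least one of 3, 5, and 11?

4261

Apply inclusion-exclusion:
2757 + 1654 + 751 − 551 − 250 − 150 + 50 = 4261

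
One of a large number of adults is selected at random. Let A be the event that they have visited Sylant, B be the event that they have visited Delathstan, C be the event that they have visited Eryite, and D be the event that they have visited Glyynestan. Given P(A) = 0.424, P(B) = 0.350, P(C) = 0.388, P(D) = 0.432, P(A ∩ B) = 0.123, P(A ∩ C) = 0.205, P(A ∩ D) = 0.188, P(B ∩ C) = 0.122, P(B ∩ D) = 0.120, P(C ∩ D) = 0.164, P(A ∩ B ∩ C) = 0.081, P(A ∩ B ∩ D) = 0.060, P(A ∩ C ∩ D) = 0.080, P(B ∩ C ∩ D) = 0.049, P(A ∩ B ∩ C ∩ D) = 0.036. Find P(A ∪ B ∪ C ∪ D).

Inclusion–exclusion gives
P(A ∪ B ∪ C ∪ D) = 0.424 + 0.350 + 0.388 + 0.432 − 0.123 − 0.205 − 0.188 − 0.122 − 0.120 − 0.164 + 0.081 + 0.060 + 0.080 + 0.049 − 0.036 = 0.906

0.906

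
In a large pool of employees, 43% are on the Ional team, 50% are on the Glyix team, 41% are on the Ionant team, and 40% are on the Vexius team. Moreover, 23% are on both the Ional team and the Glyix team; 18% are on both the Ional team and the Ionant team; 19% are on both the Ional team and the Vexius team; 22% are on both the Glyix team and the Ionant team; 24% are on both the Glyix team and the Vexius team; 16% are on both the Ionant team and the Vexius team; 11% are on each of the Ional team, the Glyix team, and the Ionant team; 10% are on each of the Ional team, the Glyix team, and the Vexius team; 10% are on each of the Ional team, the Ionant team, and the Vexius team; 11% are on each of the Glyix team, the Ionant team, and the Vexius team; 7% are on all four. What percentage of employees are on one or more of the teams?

87%

P(≥1) = 43 + 50 + 41 + 40 − 23 − 18 − 19 − 22 − 24 − 16 + 11 + 10 + 10 + 11 − 7 = 87%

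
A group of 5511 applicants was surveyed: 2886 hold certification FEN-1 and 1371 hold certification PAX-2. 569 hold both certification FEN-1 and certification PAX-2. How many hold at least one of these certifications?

3688

N(≥1) = 2886 + 1371 − 569 = 3688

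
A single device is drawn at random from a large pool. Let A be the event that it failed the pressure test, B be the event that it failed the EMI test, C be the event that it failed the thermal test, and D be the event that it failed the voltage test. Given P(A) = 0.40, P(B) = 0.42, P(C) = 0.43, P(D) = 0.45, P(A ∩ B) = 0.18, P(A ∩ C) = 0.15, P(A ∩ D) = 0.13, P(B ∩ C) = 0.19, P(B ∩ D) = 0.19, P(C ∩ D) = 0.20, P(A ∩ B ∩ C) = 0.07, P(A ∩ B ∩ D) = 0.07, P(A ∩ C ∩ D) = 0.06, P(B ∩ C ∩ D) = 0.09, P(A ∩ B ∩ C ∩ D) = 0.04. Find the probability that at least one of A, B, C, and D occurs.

Inclusion–exclusion gives
P(A ∪ B ∪ C ∪ D) = 0.40 + 0.42 + 0.43 + 0.45 − 0.18 − 0.15 − 0.13 − 0.19 − 0.19 − 0.20 + 0.07 + 0.07 + 0.06 + 0.09 − 0.04 = 0.91

0.91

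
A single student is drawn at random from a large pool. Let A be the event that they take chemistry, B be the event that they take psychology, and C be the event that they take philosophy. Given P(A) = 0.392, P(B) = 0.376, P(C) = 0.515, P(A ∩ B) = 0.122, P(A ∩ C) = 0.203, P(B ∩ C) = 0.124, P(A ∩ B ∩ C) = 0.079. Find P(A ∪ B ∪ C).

P(A ∪ B ∪ C) = 0.392 + 0.376 + 0.515 − 0.122 − 0.203 − 0.124 + 0.079 = 0.913

0.913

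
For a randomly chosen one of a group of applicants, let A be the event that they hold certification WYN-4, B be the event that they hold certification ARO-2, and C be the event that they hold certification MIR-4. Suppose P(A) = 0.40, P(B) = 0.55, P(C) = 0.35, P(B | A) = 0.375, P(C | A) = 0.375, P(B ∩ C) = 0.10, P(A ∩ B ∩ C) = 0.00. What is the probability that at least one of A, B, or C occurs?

P(A ∩ B) = P(A)·P(B|A) = 0.40 × 0.375 = 0.15
P(A ∩ C) = P(A)·P(C|A) = 0.40 × 0.375 = 0.15
Using inclusion–exclusion:
P(A ∪ B ∪ C) = 0.40 + 0.55 + 0.35 − 0.15 − 0.15 − 0.10 + 0.00 = 0.90

0.90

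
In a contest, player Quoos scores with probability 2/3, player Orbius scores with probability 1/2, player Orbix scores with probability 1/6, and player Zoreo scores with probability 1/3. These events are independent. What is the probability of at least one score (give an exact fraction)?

P(none) = (1 − 2/3) × (1 − 1/2) × (1 − 1/6) × (1 − 1/3) = 1/3 × 1/2 × 5/6 × 2/3 = 5/54
P(at least one) = 1 − 5/54 = 49/54

49/54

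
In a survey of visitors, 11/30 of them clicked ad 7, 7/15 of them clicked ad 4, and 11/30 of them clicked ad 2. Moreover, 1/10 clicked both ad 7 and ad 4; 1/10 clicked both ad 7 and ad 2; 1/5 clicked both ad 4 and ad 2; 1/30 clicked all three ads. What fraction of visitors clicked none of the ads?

Inclusion–exclusion gives
P(union) = 11/30 + 7/15 + 11/30 − 1/10 − 1/10 − 1/5 + 1/30 = 5/6
P(none) = 1 − 5/6 = 1/6

1/6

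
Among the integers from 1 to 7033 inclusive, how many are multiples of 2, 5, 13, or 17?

4589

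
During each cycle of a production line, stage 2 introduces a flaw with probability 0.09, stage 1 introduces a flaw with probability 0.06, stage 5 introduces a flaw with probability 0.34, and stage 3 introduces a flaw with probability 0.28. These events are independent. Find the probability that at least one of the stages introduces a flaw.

0.59351392

Since the events are independent, P(none) is the product of the individual non-occurrence probabilities.
P(none) = (1 − 0.09) × (1 − 0.06) × (1 − 0.34) × (1 − 0.28) = 0.91 × 0.94 × 0.66 × 0.72 = 0.40648608
P(at least one) = 1 − 0.40648608 = 0.59351392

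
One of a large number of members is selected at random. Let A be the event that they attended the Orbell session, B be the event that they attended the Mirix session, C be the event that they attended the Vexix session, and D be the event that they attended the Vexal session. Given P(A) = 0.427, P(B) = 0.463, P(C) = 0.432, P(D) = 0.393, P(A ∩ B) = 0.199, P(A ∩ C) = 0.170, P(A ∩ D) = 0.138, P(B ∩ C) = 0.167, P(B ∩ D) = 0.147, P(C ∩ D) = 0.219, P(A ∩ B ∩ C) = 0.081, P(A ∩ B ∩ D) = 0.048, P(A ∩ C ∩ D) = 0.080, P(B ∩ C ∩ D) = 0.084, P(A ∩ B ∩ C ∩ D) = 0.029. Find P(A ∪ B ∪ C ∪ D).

0.939

Apply inclusion-exclusion:
P(A ∪ B ∪ C ∪ D) = 0.427 + 0.463 + 0.432 + 0.393 − 0.199 − 0.170 − 0.138 − 0.167 − 0.147 − 0.219 + 0.081 + 0.048 + 0.080 + 0.084 − 0.029 = 0.939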